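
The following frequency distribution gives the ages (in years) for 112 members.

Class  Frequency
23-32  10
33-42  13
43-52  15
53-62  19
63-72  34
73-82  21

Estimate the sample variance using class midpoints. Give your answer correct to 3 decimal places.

Midpoints: 27.5, 37.5, 47.5, 57.5, 67.5, 77.5
n = 112, Σfm = 6490, mean = 57.9464
Σfm² = 403550
Σf(m − x̄)² = Σfm² − (Σfm)²/n = 403550 − 6490²/112 = 27477.6786
Sample variance = 27477.6786 / 111 = 247.5467

247.547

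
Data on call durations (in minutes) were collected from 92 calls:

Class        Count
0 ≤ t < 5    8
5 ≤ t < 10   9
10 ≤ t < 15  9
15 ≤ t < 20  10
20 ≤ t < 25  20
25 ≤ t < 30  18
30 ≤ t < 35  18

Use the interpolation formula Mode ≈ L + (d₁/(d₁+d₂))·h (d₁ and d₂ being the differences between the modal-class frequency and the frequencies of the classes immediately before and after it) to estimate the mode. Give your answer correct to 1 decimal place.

Modal class: 20 ≤ t < 25 (highest frequency 20).
d₁ = 20 − 10 = 10, d₂ = 20 − 18 = 2
Mode ≈ 20 + (10/(10+2)) × 5 = 20 + 4.1667 = 24.1667

24.2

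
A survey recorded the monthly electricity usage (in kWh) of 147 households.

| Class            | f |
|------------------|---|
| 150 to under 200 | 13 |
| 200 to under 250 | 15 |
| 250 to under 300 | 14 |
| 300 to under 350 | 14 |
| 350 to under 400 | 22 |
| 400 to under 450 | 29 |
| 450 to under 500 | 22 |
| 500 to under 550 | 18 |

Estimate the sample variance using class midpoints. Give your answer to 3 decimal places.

Midpoints: 175, 225, 275, 325, 375, 425, 475, 525
n = 147, Σfm = 54525, mean = 370.9184
Σfm² = 21951875
Σf(m − x̄)² = Σfm² − (Σfm)²/n = 21951875 − 54525²/147 = 1727551.0204
Sample variance = 1727551.0204 / 146 = 11832.5412

11832.541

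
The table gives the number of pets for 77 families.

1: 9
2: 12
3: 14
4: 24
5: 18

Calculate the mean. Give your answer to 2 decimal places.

3.39

Values: 1, 2, 3, 4, 5
Σfx = 9×1 + 12×2 + 14×3 + 24×4 + 18×5 = 261
n = Σf = 77
Mean = 261 / 77 = 3.3896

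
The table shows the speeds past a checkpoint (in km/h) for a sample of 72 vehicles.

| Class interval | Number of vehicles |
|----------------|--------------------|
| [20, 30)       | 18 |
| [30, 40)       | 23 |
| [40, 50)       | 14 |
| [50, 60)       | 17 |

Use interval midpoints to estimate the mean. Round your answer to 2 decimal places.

39.17

Midpoints: 25, 35, 45, 55
Σfm = 18×25 + 23×35 + 14×45 + 17×55 = 2820
n = Σf = 72
Mean = 2820 / 72 = 39.1667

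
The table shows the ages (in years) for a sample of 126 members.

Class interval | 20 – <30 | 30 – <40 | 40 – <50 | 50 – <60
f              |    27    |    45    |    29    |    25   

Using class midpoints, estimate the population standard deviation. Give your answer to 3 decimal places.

Midpoints: 25, 35, 45, 55
n = 126, Σfm = 4930, mean = 39.1270
Σfm² = 206350
Σf(m − x̄)² = Σfm² − (Σfm)²/n = 206350 − 4930²/126 = 13453.9683
Population variance = 13453.9683 / 126 = 106.7775
Standard deviation = √106.7775 = 10.3333

10.333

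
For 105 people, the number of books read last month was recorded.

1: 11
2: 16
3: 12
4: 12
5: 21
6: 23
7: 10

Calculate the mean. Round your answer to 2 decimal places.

4.19

Values: 1, 2, 3, 4, 5, 6, 7
Σfx = 11×1 + 16×2 + 12×3 + 12×4 + 21×5 + 23×6 + 10×7 = 440
n = Σf = 105
Mean = 440 / 105 = 4.1905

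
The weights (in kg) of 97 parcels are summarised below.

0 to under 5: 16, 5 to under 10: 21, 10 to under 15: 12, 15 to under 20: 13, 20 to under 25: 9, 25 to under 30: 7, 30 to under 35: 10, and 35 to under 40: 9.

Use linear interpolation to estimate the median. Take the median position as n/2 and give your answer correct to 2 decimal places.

Cumulative frequencies: 16, 37, 49, 62, 71, 78, 88, 97
n = 97; position = n/2 = 48.5.
This falls in the class 10 to under 15: L = 10, F = 37, f = 12, h = 5.
Median ≈ 10 + ((48.5 − 37) / 12) × 5 = 14.7917

14.79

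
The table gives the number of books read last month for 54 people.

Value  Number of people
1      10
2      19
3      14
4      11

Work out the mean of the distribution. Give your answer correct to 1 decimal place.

Values: 1, 2, 3, 4
Σfx = 10×1 + 19×2 + 14×3 + 11×4 = 134
n = Σf = 54
Mean = 134 / 54 = 2.4815

2.5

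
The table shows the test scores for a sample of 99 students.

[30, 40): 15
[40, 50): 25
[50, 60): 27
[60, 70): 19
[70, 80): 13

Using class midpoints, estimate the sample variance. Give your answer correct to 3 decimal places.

Midpoints: 35, 45, 55, 65, 75
n = 99, Σfm = 5345, mean = 53.9899
Σfm² = 304075
Σf(m − x̄)² = Σfm² − (Σfm)²/n = 304075 − 5345²/99 = 15498.9899
Sample variance = 15498.9899 / 98 = 158.1530

158.153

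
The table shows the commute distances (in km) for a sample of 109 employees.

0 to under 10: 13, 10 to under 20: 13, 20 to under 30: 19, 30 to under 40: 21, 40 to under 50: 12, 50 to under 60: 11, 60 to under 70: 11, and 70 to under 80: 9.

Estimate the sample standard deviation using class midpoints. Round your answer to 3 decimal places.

Midpoints: 5, 15, 25, 35, 45, 55, 65, 75
n = 109, Σfm = 4005, mean = 36.7431
Σfm² = 195525
Σf(m − x̄)² = Σfm² − (Σfm)²/n = 195525 − 4005²/109 = 48368.8073
Sample variance = 48368.8073 / 108 = 447.8593
Standard deviation = √447.8593 = 21.1627

21.163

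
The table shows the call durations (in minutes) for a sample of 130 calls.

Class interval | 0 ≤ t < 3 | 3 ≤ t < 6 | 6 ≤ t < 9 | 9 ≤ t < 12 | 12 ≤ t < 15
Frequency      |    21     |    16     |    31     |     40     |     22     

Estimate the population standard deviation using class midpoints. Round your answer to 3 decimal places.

Midpoints: 1.5, 4.5, 7.5, 10.5, 13.5
n = 130, Σfm = 1053, mean = 8.1000
Σfm² = 10534.5
Σf(m − x̄)² = Σfm² − (Σfm)²/n = 10534.5 − 1053²/130 = 2005.2000
Population variance = 2005.2000 / 130 = 15.4246
Standard deviation = √15.4246 = 3.9274

3.927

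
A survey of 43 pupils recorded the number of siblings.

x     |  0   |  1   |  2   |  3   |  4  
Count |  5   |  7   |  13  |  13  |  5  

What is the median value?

2

Cumulative frequencies: 5, 12, 25, 38, 43
n = 43, so the median is the value in position (n+1)/2 = 22.
Position 22 falls at value 2.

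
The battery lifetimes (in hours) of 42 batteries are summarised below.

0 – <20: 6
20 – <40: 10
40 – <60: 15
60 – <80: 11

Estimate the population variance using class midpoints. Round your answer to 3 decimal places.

Midpoints: 10, 30, 50, 70
n = 42, Σfm = 1880, mean = 44.7619
Σfm² = 101000
Σf(m − x̄)² = Σfm² − (Σfm)²/n = 101000 − 1880²/42 = 16847.6190
Population variance = 16847.6190 / 42 = 401.1338

401.134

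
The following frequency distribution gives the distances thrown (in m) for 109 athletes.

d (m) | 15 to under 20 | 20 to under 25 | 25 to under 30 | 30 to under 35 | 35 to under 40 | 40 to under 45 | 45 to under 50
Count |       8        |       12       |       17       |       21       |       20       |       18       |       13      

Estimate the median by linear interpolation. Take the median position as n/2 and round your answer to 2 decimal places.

34.17

Cumulative frequencies: 8, 20, 37, 58, 78, 96, 109
n = 109; position = n/2 = 54.5.
This falls in the class 30 to under 35: L = 30, F = 37, f = 21, h = 5.
Median ≈ 30 + ((54.5 − 37) / 21) × 5 = 34.1667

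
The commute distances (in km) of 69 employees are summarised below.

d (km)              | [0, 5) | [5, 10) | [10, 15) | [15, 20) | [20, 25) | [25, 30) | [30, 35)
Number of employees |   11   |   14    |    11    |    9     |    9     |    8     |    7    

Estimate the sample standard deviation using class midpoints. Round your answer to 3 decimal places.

9.781

Midpoints: 2.5, 7.5, 12.5, 17.5, 22.5, 27.5, 32.5
n = 69, Σfm = 1077.5, mean = 15.6159
Σfm² = 23331.25
Σf(m − x̄)² = Σfm² − (Σfm)²/n = 23331.25 − 1077.5²/69 = 6505.0725
Sample variance = 6505.0725 / 68 = 95.6628
Standard deviation = √95.6628 = 9.7807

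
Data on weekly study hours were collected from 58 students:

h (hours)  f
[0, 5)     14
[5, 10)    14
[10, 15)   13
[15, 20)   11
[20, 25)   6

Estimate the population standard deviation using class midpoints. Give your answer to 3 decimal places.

6.525

Midpoints: 2.5, 7.5, 12.5, 17.5, 22.5
n = 58, Σfm = 630, mean = 10.8621
Σfm² = 9312.5
Σf(m − x̄)² = Σfm² − (Σfm)²/n = 9312.5 − 630²/58 = 2469.3966
Population variance = 2469.3966 / 58 = 42.5758
Standard deviation = √42.5758 = 6.5250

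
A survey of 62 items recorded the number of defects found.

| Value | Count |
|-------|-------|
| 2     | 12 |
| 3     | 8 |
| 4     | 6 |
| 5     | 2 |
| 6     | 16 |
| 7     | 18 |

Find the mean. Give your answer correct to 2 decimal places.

4.90

Values: 2, 3, 4, 5, 6, 7
Σfx = 12×2 + 8×3 + 6×4 + 2×5 + 16×6 + 18×7 = 304
n = Σf = 62
Mean = 304 / 62 = 4.9032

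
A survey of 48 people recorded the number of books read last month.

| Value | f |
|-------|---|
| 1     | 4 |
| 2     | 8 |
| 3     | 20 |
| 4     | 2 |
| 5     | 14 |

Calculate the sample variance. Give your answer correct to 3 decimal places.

1.658

Values: 1, 2, 3, 4, 5
n = 48, Σfx = 158, mean = 3.2917
Σfx² = 598
Σf(x − x̄)² = Σfx² − (Σfx)²/n = 598 − 158²/48 = 77.9167
Sample variance = 77.9167 / 47 = 1.6578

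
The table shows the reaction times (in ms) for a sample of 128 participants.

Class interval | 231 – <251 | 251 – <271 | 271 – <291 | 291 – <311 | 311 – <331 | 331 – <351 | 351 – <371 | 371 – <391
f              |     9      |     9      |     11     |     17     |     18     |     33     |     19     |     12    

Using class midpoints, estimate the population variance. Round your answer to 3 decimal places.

1571.265

Midpoints: 241, 261, 281, 301, 321, 341, 361, 381
n = 128, Σfm = 41188, mean = 321.7812
Σfm² = 13454648
Σf(m − x̄)² = Σfm² − (Σfm)²/n = 13454648 − 41188²/128 = 201121.8750
Population variance = 201121.8750 / 128 = 1571.2646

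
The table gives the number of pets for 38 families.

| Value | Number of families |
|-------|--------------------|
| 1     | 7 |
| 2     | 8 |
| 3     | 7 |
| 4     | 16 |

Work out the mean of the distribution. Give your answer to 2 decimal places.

Values: 1, 2, 3, 4
Σfx = 7×1 + 8×2 + 7×3 + 16×4 = 108
n = Σf = 38
Mean = 108 / 38 = 2.8421

2.84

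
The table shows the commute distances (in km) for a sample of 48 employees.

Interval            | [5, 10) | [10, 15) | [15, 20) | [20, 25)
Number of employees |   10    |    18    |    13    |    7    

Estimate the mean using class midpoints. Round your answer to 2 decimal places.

14.27

Midpoints: 7.5, 12.5, 17.5, 22.5
Σfm = 10×7.5 + 18×12.5 + 13×17.5 + 7×22.5 = 685
n = Σf = 48
Mean = 685 / 48 = 14.2708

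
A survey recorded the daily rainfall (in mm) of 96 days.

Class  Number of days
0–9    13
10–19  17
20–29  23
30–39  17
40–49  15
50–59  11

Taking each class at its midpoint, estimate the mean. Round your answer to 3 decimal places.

28.354

Midpoints: 4.5, 14.5, 24.5, 34.5, 44.5, 54.5
Σfm = 13×4.5 + 17×14.5 + 23×24.5 + 17×34.5 + 15×44.5 + 11×54.5 = 2722
n = Σf = 96
Mean = 2722 / 96 = 28.3542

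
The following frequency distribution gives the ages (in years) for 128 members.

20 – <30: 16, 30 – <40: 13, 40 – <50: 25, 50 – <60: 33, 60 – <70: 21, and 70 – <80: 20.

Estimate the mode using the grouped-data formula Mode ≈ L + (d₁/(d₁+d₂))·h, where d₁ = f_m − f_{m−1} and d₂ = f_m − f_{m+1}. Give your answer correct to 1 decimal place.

Modal class: 50 – <60 (highest frequency 33).
d₁ = 33 − 25 = 8, d₂ = 33 − 21 = 12
Mode ≈ 50 + (8/(8+12)) × 10 = 50 + 4.0000 = 54.0000

54.0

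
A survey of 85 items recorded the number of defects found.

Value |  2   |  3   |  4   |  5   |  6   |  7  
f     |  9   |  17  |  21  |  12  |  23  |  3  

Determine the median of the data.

4

Cumulative frequencies: 9, 26, 47, 59, 82, 85
n = 85, so the median is the value in position (n+1)/2 = 43.
Position 43 falls at value 4.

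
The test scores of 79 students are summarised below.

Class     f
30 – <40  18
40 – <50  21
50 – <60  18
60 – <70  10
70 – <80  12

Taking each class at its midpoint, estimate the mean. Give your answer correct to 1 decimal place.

Midpoints: 35, 45, 55, 65, 75
Σfm = 18×35 + 21×45 + 18×55 + 10×65 + 12×75 = 4115
n = Σf = 79
Mean = 4115 / 79 = 52.0886

52.1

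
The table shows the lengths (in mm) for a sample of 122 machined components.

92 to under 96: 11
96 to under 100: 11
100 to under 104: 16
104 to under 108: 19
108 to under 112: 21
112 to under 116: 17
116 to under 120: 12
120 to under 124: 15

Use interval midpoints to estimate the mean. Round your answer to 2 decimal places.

Midpoints: 94, 98, 102, 106, 110, 114, 118, 122
Σfm = 11×94 + 11×98 + 16×102 + 19×106 + 21×110 + 17×114 + 12×118 + 15×122 = 13252
n = Σf = 122
Mean = 13252 / 122 = 108.6230

108.62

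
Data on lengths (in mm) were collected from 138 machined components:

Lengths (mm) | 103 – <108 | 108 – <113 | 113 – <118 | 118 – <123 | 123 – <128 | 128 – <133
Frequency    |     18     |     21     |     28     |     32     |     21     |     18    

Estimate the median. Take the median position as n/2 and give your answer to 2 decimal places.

Cumulative frequencies: 18, 39, 67, 99, 120, 138
n = 138; position = n/2 = 69.
This falls in the class 118 – <123: L = 118, F = 67, f = 32, h = 5.
Median ≈ 118 + ((69 − 67) / 32) × 5 = 118.3125

118.31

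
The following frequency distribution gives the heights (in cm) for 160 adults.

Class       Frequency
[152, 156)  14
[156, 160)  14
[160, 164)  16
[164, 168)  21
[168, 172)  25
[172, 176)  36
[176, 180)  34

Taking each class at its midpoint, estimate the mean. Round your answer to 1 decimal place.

168.8

Midpoints: 154, 158, 162, 166, 170, 174, 178
Σfm = 14×154 + 14×158 + 16×162 + 21×166 + 25×170 + 36×174 + 34×178 = 27012
n = Σf = 160
Mean = 27012 / 160 = 168.8250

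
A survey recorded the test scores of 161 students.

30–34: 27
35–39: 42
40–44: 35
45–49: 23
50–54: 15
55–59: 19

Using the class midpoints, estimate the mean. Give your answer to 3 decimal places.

Midpoints: 32, 37, 42, 47, 52, 57
Σfm = 27×32 + 42×37 + 35×42 + 23×47 + 15×52 + 19×57 = 6832
n = Σf = 161
Mean = 6832 / 161 = 42.4348

42.435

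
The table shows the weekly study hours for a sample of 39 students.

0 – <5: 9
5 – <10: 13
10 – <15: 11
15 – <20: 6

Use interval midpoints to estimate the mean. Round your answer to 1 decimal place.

9.3

Midpoints: 2.5, 7.5, 12.5, 17.5
Σfm = 9×2.5 + 13×7.5 + 11×12.5 + 6×17.5 = 362.5
n = Σf = 39
Mean = 362.5 / 39 = 9.2949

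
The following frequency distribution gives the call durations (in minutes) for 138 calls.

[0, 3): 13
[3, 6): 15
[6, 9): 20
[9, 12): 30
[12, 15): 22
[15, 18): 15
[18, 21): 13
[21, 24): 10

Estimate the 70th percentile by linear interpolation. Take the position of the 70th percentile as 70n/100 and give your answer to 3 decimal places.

14.536

Cumulative frequencies: 13, 28, 48, 78, 100, 115, 128, 138
n = 138; position = 70n/100 = 96.6.
This falls in the class [12, 15): L = 12, F = 78, f = 22, h = 3.
70th percentile ≈ 12 + ((96.6 − 78) / 22) × 3 = 14.5364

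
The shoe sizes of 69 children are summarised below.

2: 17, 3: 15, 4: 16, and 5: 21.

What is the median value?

Cumulative frequencies: 17, 32, 48, 69
n = 69, so the median is the value in position (n+1)/2 = 35.
Position 35 falls at value 4.

4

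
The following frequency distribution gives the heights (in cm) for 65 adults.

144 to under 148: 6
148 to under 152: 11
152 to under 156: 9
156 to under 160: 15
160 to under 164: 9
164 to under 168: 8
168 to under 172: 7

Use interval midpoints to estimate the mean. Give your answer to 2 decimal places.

Midpoints: 146, 150, 154, 158, 162, 166, 170
Σfm = 6×146 + 11×150 + 9×154 + 15×158 + 9×162 + 8×166 + 7×170 = 10258
n = Σf = 65
Mean = 10258 / 65 = 157.8154

157.82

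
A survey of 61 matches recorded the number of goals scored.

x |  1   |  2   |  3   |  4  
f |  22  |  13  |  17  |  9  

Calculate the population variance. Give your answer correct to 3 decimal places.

1.184

Values: 1, 2, 3, 4
n = 61, Σfx = 135, mean = 2.2131
Σfx² = 371
Σf(x − x̄)² = Σfx² − (Σfx)²/n = 371 − 135²/61 = 72.2295
Population variance = 72.2295 / 61 = 1.1841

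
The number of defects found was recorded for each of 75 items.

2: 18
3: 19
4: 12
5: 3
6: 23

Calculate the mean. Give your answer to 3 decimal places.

3.920

Values: 2, 3, 4, 5, 6
Σfx = 18×2 + 19×3 + 12×4 + 3×5 + 23×6 = 294
n = Σf = 75
Mean = 294 / 75 = 3.9200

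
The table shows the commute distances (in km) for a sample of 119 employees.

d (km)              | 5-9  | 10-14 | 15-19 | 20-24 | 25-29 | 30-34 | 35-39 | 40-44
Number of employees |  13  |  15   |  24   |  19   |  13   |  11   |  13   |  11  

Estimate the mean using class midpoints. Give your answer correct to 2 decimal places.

Midpoints: 7, 12, 17, 22, 27, 32, 37, 42
Σfm = 13×7 + 15×12 + 24×17 + 19×22 + 13×27 + 11×32 + 13×37 + 11×42 = 2743
n = Σf = 119
Mean = 2743 / 119 = 23.0504

23.05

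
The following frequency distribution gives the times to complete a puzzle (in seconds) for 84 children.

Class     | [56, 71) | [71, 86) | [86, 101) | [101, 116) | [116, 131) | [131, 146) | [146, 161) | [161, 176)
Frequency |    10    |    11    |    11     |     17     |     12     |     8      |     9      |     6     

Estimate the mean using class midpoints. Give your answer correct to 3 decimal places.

111.357

Midpoints: 63.5, 78.5, 93.5, 108.5, 123.5, 138.5, 153.5, 168.5
Σfm = 10×63.5 + 11×78.5 + 11×93.5 + 17×108.5 + 12×123.5 + 8×138.5 + 9×153.5 + 6×168.5 = 9354
n = Σf = 84
Mean = 9354 / 84 = 111.3571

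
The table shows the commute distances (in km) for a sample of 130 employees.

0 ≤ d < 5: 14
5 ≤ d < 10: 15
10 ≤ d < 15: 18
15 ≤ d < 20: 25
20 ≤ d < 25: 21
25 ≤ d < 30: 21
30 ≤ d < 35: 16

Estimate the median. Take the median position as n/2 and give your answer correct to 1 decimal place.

Cumulative frequencies: 14, 29, 47, 72, 93, 114, 130
n = 130; position = n/2 = 65.
This falls in the class 15 ≤ d < 20: L = 15, F = 47, f = 25, h = 5.
Median ≈ 15 + ((65 − 47) / 25) × 5 = 18.6000

18.6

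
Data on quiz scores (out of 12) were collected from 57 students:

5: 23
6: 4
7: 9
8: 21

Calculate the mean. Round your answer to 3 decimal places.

Values: 5, 6, 7, 8
Σfx = 23×5 + 4×6 + 9×7 + 21×8 = 370
n = Σf = 57
Mean = 370 / 57 = 6.4912

6.491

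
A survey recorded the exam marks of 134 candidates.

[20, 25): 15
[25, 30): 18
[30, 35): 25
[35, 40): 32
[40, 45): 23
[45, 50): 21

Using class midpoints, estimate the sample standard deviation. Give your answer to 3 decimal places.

Midpoints: 22.5, 27.5, 32.5, 37.5, 42.5, 47.5
n = 134, Σfm = 4820, mean = 35.9701
Σfm² = 181537.5
Σf(m − x̄)² = Σfm² − (Σfm)²/n = 181537.5 − 4820²/134 = 8161.3806
Sample variance = 8161.3806 / 133 = 61.3638
Standard deviation = √61.3638 = 7.8335

7.834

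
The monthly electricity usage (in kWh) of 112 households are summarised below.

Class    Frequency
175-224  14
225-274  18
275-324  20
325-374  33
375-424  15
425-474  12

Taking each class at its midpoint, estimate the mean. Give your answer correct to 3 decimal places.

323.161

Midpoints: 199.5, 249.5, 299.5, 349.5, 399.5, 449.5
Σfm = 14×199.5 + 18×249.5 + 20×299.5 + 33×349.5 + 15×399.5 + 12×449.5 = 36194
n = Σf = 112
Mean = 36194 / 112 = 323.1607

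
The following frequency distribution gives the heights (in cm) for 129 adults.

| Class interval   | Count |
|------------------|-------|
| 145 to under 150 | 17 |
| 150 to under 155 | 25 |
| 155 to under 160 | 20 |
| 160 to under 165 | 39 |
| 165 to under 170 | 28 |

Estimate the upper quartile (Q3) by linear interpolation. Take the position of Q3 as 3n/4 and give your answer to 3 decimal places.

164.455

Cumulative frequencies: 17, 42, 62, 101, 129
n = 129; position = 3n/4 = 96.75.
This falls in the class 160 to under 165: L = 160, F = 62, f = 39, h = 5.
Upper quartile ≈ 160 + ((96.75 − 62) / 39) × 5 = 164.4551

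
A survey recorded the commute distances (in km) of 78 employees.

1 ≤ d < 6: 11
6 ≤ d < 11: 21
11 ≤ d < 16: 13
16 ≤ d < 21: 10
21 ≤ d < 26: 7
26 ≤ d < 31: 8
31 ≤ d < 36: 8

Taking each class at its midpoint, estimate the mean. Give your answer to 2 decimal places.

15.87

Midpoints: 3.5, 8.5, 13.5, 18.5, 23.5, 28.5, 33.5
Σfm = 11×3.5 + 21×8.5 + 13×13.5 + 10×18.5 + 7×23.5 + 8×28.5 + 8×33.5 = 1238
n = Σf = 78
Mean = 1238 / 78 = 15.8718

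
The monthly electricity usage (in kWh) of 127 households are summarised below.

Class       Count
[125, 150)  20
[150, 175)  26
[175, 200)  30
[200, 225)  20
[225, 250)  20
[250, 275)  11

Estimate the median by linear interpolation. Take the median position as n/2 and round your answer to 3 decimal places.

Cumulative frequencies: 20, 46, 76, 96, 116, 127
n = 127; position = n/2 = 63.5.
This falls in the class [175, 200): L = 175, F = 46, f = 30, h = 25.
Median ≈ 175 + ((63.5 − 46) / 30) × 25 = 189.5833

189.583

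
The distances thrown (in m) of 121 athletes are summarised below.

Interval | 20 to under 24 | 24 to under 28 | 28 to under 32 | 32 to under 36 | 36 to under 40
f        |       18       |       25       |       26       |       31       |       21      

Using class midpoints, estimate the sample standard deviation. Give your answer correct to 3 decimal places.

Midpoints: 22, 26, 30, 34, 38
n = 121, Σfm = 3678, mean = 30.3967
Σfm² = 115172
Σf(m − x̄)² = Σfm² − (Σfm)²/n = 115172 − 3678²/121 = 3372.9587
Sample variance = 3372.9587 / 120 = 28.1080
Standard deviation = √28.1080 = 5.3017

5.302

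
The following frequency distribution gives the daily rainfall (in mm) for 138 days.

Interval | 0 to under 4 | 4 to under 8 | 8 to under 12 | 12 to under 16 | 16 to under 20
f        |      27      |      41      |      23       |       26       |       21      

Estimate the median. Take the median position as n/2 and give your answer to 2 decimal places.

8.17

Cumulative frequencies: 27, 68, 91, 117, 138
n = 138; position = n/2 = 69.
This falls in the class 8 to under 12: L = 8, F = 68, f = 23, h = 4.
Median ≈ 8 + ((69 − 68) / 23) × 4 = 8.1739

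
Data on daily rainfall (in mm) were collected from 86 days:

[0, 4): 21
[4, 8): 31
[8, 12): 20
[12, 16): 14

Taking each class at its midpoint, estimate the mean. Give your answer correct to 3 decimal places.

7.256

Midpoints: 2, 6, 10, 14
Σfm = 21×2 + 31×6 + 20×10 + 14×14 = 624
n = Σf = 86
Mean = 624 / 86 = 7.2558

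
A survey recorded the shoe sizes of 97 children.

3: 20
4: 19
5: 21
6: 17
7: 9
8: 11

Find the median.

Cumulative frequencies: 20, 39, 60, 77, 86, 97
n = 97, so the median is the value in position (n+1)/2 = 49.
Position 49 falls at value 5.

5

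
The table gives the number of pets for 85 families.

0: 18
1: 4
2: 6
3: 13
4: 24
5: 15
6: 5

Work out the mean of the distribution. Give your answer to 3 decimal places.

Values: 0, 1, 2, 3, 4, 5, 6
Σfx = 18×0 + 4×1 + 6×2 + 13×3 + 24×4 + 15×5 + 5×6 = 256
n = Σf = 85
Mean = 256 / 85 = 3.0118

3.012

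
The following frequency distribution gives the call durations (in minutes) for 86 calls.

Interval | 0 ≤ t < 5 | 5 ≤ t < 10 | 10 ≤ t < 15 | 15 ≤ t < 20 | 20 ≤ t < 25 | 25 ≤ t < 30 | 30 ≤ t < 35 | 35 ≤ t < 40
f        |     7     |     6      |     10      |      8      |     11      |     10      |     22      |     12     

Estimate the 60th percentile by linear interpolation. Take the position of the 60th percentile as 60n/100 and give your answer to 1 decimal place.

29.8

Cumulative frequencies: 7, 13, 23, 31, 42, 52, 74, 86
n = 86; position = 60n/100 = 51.6.
This falls in the class 25 ≤ t < 30: L = 25, F = 42, f = 10, h = 5.
60th percentile ≈ 25 + ((51.6 − 42) / 10) × 5 = 29.8000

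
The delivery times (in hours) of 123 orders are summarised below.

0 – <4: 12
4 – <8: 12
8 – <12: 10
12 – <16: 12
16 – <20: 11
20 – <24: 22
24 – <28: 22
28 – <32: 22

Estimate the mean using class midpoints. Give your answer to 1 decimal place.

18.5

Midpoints: 2, 6, 10, 14, 18, 22, 26, 30
Σfm = 12×2 + 12×6 + 10×10 + 12×14 + 11×18 + 22×22 + 22×26 + 22×30 = 2278
n = Σf = 123
Mean = 2278 / 123 = 18.5203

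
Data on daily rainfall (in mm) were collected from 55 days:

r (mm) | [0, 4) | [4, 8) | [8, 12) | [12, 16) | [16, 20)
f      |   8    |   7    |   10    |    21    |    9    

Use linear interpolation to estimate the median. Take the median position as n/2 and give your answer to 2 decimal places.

12.48

Cumulative frequencies: 8, 15, 25, 46, 55
n = 55; position = n/2 = 27.5.
This falls in the class [12, 16): L = 12, F = 25, f = 21, h = 4.
Median ≈ 12 + ((27.5 − 25) / 21) × 4 = 12.4762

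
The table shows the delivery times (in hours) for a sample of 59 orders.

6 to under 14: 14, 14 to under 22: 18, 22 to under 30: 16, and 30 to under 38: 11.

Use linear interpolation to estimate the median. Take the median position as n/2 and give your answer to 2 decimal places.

Cumulative frequencies: 14, 32, 48, 59
n = 59; position = n/2 = 29.5.
This falls in the class 14 to under 22: L = 14, F = 14, f = 18, h = 8.
Median ≈ 14 + ((29.5 − 14) / 18) × 8 = 20.8889

20.89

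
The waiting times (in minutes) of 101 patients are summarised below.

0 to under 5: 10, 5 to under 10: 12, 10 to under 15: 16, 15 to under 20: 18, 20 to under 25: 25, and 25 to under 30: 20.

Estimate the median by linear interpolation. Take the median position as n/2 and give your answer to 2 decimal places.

18.47

Cumulative frequencies: 10, 22, 38, 56, 81, 101
n = 101; position = n/2 = 50.5.
This falls in the class 15 to under 20: L = 15, F = 38, f = 18, h = 5.
Median ≈ 15 + ((50.5 − 38) / 18) × 5 = 18.4722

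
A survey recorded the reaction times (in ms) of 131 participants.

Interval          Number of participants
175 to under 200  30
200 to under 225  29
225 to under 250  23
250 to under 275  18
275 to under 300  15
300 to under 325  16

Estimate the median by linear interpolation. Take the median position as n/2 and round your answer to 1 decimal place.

232.1

Cumulative frequencies: 30, 59, 82, 100, 115, 131
n = 131; position = n/2 = 65.5.
This falls in the class 225 to under 250: L = 225, F = 59, f = 23, h = 25.
Median ≈ 225 + ((65.5 − 59) / 23) × 25 = 232.0652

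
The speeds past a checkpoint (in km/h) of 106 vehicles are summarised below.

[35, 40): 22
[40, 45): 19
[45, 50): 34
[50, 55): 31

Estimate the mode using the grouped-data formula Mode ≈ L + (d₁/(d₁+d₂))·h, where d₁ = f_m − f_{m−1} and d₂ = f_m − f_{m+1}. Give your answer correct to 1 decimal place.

Modal class: [45, 50) (highest frequency 34).
d₁ = 34 − 19 = 15, d₂ = 34 − 31 = 3
Mode ≈ 45 + (15/(15+3)) × 5 = 45 + 4.1667 = 49.1667

49.2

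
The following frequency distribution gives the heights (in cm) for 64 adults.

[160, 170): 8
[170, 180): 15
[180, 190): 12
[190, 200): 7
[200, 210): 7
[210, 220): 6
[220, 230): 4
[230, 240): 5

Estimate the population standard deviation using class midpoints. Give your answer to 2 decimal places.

21.19

Midpoints: 165, 175, 185, 195, 205, 215, 225, 235
n = 64, Σfm = 12330, mean = 192.6562
Σfm² = 2404200
Σf(m − x̄)² = Σfm² − (Σfm)²/n = 2404200 − 12330²/64 = 28748.4375
Population variance = 28748.4375 / 64 = 449.1943
Standard deviation = √449.1943 = 21.1942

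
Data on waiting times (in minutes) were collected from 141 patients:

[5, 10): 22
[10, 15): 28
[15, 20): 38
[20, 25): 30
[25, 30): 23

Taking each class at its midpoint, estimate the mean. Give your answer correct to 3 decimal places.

Midpoints: 7.5, 12.5, 17.5, 22.5, 27.5
Σfm = 22×7.5 + 28×12.5 + 38×17.5 + 30×22.5 + 23×27.5 = 2487.5
n = Σf = 141
Mean = 2487.5 / 141 = 17.6418

17.642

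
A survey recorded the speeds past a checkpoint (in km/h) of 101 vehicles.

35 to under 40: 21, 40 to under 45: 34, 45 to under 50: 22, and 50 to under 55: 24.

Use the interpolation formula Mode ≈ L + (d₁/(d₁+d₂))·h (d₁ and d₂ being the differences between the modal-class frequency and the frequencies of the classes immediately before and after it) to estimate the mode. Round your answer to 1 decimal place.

Modal class: 40 to under 45 (highest frequency 34).
d₁ = 34 − 21 = 13, d₂ = 34 − 22 = 12
Mode ≈ 40 + (13/(13+12)) × 5 = 40 + 2.6000 = 42.6000

42.6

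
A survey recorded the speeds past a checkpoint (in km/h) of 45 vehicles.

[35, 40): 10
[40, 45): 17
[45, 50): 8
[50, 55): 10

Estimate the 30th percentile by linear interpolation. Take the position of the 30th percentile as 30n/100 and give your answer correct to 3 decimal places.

41.029

Cumulative frequencies: 10, 27, 35, 45
n = 45; position = 30n/100 = 13.5.
This falls in the class [40, 45): L = 40, F = 10, f = 17, h = 5.
30th percentile ≈ 40 + ((13.5 − 10) / 17) × 5 = 41.0294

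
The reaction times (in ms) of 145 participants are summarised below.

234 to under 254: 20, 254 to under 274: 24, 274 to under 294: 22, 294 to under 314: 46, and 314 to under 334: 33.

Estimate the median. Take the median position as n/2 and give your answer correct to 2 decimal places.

296.83

Cumulative frequencies: 20, 44, 66, 112, 145
n = 145; position = n/2 = 72.5.
This falls in the class 294 to under 314: L = 294, F = 66, f = 46, h = 20.
Median ≈ 294 + ((72.5 − 66) / 46) × 20 = 296.8261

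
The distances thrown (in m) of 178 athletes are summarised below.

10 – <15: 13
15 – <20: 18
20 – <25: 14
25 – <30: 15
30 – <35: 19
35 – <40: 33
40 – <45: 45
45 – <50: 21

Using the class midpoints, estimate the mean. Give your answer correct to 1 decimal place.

33.5

Midpoints: 12.5, 17.5, 22.5, 27.5, 32.5, 37.5, 42.5, 47.5
Σfm = 13×12.5 + 18×17.5 + 14×22.5 + 15×27.5 + 19×32.5 + 33×37.5 + 45×42.5 + 21×47.5 = 5970
n = Σf = 178
Mean = 5970 / 178 = 33.5393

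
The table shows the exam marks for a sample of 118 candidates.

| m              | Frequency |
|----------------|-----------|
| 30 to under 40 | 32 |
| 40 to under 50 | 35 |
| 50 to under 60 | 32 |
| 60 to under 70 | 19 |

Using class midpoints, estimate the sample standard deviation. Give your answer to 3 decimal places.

10.450

Midpoints: 35, 45, 55, 65
n = 118, Σfm = 5690, mean = 48.2203
Σfm² = 287150
Σf(m − x̄)² = Σfm² − (Σfm)²/n = 287150 − 5690²/118 = 12776.2712
Sample variance = 12776.2712 / 117 = 109.1989
Standard deviation = √109.1989 = 10.4498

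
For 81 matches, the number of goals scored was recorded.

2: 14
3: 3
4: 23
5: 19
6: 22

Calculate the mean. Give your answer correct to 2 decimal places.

Values: 2, 3, 4, 5, 6
Σfx = 14×2 + 3×3 + 23×4 + 19×5 + 22×6 = 356
n = Σf = 81
Mean = 356 / 81 = 4.3951

4.40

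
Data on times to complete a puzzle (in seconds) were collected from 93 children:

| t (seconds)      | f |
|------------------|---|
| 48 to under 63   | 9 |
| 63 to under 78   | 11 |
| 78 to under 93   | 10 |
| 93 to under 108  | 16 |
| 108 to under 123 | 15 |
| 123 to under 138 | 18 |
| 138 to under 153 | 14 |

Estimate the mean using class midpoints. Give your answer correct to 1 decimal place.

106.0

Midpoints: 55.5, 70.5, 85.5, 100.5, 115.5, 130.5, 145.5
Σfm = 9×55.5 + 11×70.5 + 10×85.5 + 16×100.5 + 15×115.5 + 18×130.5 + 14×145.5 = 9856.5
n = Σf = 93
Mean = 9856.5 / 93 = 105.9839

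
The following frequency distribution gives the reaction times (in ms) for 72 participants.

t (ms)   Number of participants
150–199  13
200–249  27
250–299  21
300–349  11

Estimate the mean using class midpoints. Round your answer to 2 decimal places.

Midpoints: 174.5, 224.5, 274.5, 324.5
Σfm = 13×174.5 + 27×224.5 + 21×274.5 + 11×324.5 = 17664
n = Σf = 72
Mean = 17664 / 72 = 245.3333

245.33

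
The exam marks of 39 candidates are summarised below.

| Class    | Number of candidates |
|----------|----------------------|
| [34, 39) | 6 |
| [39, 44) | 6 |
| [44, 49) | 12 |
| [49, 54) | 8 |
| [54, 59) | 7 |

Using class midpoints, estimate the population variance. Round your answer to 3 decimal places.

Midpoints: 36.5, 41.5, 46.5, 51.5, 56.5
n = 39, Σfm = 1833.5, mean = 47.0128
Σfm² = 87837.75
Σf(m − x̄)² = Σfm² − (Σfm)²/n = 87837.75 − 1833.5²/39 = 1639.7436
Population variance = 1639.7436 / 39 = 42.0447

42.045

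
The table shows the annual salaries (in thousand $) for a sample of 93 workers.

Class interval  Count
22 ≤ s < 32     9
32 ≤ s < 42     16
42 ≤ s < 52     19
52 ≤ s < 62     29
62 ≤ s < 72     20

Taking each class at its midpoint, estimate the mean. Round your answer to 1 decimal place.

Midpoints: 27, 37, 47, 57, 67
Σfm = 9×27 + 16×37 + 19×47 + 29×57 + 20×67 = 4721
n = Σf = 93
Mean = 4721 / 93 = 50.7634

50.8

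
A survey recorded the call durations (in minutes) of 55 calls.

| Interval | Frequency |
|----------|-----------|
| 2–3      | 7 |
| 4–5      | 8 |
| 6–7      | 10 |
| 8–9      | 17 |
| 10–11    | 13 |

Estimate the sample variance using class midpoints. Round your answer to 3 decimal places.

Midpoints: 2.5, 4.5, 6.5, 8.5, 10.5
n = 55, Σfm = 399.5, mean = 7.2636
Σfm² = 3289.75
Σf(m − x̄)² = Σfm² − (Σfm)²/n = 3289.75 − 399.5²/55 = 387.9273
Sample variance = 387.9273 / 54 = 7.1838

7.184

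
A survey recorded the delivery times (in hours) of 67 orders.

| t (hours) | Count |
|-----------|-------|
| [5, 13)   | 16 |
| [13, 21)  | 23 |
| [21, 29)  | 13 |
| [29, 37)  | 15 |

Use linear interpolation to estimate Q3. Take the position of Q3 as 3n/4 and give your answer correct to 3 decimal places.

27.923

Cumulative frequencies: 16, 39, 52, 67
n = 67; position = 3n/4 = 50.25.
This falls in the class [21, 29): L = 21, F = 39, f = 13, h = 8.
Upper quartile ≈ 21 + ((50.25 − 39) / 13) × 8 = 27.9231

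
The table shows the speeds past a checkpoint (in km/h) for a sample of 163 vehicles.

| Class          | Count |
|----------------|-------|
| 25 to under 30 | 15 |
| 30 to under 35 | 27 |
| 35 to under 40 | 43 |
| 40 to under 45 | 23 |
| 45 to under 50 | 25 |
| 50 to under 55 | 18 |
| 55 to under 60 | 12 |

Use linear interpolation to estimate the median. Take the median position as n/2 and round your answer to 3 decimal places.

Cumulative frequencies: 15, 42, 85, 108, 133, 151, 163
n = 163; position = n/2 = 81.5.
This falls in the class 35 to under 40: L = 35, F = 42, f = 43, h = 5.
Median ≈ 35 + ((81.5 − 42) / 43) × 5 = 39.5930

39.593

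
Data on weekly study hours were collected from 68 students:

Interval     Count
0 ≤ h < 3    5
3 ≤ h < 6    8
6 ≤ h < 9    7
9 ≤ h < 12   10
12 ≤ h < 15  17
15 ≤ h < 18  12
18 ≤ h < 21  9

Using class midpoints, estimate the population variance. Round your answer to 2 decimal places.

Midpoints: 1.5, 4.5, 7.5, 10.5, 13.5, 16.5, 19.5
n = 68, Σfm = 804, mean = 11.8235
Σfm² = 11457
Σf(m − x̄)² = Σfm² − (Σfm)²/n = 11457 − 804²/68 = 1950.8824
Population variance = 1950.8824 / 68 = 28.6894

28.69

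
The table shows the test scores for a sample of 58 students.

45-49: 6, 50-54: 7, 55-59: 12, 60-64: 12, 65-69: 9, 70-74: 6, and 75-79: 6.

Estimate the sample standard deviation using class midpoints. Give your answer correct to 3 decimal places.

8.899

Midpoints: 47, 52, 57, 62, 67, 72, 77
n = 58, Σfm = 3571, mean = 61.5690
Σfm² = 224377
Σf(m − x̄)² = Σfm² − (Σfm)²/n = 224377 − 3571²/58 = 4514.2241
Sample variance = 4514.2241 / 57 = 79.1969
Standard deviation = √79.1969 = 8.8993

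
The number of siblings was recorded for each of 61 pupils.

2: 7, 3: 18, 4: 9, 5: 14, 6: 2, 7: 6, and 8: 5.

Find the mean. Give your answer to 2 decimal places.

4.39

Values: 2, 3, 4, 5, 6, 7, 8
Σfx = 7×2 + 18×3 + 9×4 + 14×5 + 2×6 + 6×7 + 5×8 = 268
n = Σf = 61
Mean = 268 / 61 = 4.3934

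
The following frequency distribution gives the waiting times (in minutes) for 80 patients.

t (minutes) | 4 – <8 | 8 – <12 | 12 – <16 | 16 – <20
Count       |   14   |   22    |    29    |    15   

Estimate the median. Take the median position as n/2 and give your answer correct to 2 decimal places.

Cumulative frequencies: 14, 36, 65, 80
n = 80; position = n/2 = 40.
This falls in the class 12 – <16: L = 12, F = 36, f = 29, h = 4.
Median ≈ 12 + ((40 − 36) / 29) × 4 = 12.5517

12.55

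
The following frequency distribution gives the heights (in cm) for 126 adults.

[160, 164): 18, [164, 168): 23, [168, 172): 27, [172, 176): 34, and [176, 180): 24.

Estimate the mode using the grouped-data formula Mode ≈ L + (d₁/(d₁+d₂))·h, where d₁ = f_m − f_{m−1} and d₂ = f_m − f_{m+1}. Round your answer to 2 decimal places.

173.65

Modal class: [172, 176) (highest frequency 34).
d₁ = 34 − 27 = 7, d₂ = 34 − 24 = 10
Mode ≈ 172 + (7/(7+10)) × 4 = 172 + 1.6471 = 173.6471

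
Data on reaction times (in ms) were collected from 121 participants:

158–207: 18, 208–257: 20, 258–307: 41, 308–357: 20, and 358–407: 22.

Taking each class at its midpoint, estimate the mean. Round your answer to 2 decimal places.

Midpoints: 182.5, 232.5, 282.5, 332.5, 382.5
Σfm = 18×182.5 + 20×232.5 + 41×282.5 + 20×332.5 + 22×382.5 = 34582.5
n = Σf = 121
Mean = 34582.5 / 121 = 285.8058

285.81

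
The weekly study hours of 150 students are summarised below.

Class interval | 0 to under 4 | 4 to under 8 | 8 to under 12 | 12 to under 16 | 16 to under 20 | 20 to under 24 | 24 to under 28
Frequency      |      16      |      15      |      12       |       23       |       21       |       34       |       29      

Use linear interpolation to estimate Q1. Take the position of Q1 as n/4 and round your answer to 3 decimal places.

10.167

Cumulative frequencies: 16, 31, 43, 66, 87, 121, 150
n = 150; position = n/4 = 37.5.
This falls in the class 8 to under 12: L = 8, F = 31, f = 12, h = 4.
Lower quartile ≈ 8 + ((37.5 − 31) / 12) × 4 = 10.1667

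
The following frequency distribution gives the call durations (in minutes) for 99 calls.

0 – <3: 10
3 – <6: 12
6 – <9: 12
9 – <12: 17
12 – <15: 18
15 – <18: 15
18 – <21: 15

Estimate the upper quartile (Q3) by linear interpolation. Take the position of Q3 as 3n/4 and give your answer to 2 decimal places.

Cumulative frequencies: 10, 22, 34, 51, 69, 84, 99
n = 99; position = 3n/4 = 74.25.
This falls in the class 15 – <18: L = 15, F = 69, f = 15, h = 3.
Upper quartile ≈ 15 + ((74.25 − 69) / 15) × 3 = 16.0500

16.05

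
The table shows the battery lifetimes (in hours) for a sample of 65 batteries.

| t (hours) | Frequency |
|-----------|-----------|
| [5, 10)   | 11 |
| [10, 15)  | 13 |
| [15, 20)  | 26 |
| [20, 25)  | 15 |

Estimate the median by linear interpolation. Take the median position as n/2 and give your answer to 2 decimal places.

16.63

Cumulative frequencies: 11, 24, 50, 65
n = 65; position = n/2 = 32.5.
This falls in the class [15, 20): L = 15, F = 24, f = 26, h = 5.
Median ≈ 15 + ((32.5 − 24) / 26) × 5 = 16.6346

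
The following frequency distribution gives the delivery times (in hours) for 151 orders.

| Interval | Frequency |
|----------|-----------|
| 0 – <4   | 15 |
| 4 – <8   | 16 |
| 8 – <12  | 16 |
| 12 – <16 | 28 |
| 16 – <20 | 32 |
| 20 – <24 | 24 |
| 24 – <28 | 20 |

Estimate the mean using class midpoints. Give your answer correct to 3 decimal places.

Midpoints: 2, 6, 10, 14, 18, 22, 26
Σfm = 15×2 + 16×6 + 16×10 + 28×14 + 32×18 + 24×22 + 20×26 = 2302
n = Σf = 151
Mean = 2302 / 151 = 15.2450

15.245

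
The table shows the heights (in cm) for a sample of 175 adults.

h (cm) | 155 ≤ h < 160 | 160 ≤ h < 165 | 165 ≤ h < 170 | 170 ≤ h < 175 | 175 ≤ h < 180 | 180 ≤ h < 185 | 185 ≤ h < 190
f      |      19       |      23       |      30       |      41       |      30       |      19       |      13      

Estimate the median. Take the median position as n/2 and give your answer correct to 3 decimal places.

171.890

Cumulative frequencies: 19, 42, 72, 113, 143, 162, 175
n = 175; position = n/2 = 87.5.
This falls in the class 170 ≤ h < 175: L = 170, F = 72, f = 41, h = 5.
Median ≈ 170 + ((87.5 − 72) / 41) × 5 = 171.8902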